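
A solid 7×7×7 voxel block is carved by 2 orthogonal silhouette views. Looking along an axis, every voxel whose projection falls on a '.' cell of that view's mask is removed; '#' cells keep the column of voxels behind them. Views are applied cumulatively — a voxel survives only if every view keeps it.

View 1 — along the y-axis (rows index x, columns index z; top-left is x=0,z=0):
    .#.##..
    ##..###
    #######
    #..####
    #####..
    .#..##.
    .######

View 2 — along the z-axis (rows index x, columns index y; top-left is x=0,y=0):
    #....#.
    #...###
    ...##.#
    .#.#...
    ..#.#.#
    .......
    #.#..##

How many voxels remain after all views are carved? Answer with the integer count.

before carving: 343 voxels (7×7×7)
step 1: project along y, AND mask (34/49) → |grid| = 238
step 2: project along z, AND mask (18/49) → |grid| = 96

voxel count = 96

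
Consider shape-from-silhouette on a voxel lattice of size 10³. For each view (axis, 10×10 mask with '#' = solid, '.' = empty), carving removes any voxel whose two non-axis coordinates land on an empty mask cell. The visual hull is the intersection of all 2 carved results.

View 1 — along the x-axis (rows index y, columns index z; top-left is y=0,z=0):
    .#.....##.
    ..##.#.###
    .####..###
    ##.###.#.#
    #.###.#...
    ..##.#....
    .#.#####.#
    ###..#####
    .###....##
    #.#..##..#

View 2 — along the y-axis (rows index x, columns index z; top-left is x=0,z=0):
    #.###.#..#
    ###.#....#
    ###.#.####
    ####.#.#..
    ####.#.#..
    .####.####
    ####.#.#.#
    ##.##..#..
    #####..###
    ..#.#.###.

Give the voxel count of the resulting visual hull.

|visual hull| = 364

before carving: 1000 voxels (10×10×10)
  1. axis=0 (YZ plane), |mask|=56  ⇒  voxels=560
  2. axis=1 (XZ plane), |mask|=64  ⇒  voxels=364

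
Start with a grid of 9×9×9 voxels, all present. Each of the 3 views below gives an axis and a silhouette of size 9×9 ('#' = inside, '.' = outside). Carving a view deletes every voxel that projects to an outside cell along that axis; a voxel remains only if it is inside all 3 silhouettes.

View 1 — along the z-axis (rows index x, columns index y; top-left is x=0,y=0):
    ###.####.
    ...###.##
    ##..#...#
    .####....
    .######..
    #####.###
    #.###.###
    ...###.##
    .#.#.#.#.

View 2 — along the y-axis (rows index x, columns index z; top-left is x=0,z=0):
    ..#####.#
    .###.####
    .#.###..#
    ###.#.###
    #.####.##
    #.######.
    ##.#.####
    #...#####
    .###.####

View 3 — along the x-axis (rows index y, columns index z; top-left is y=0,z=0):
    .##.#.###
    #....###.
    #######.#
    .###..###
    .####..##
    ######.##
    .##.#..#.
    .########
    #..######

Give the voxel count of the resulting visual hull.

231 voxels

before carving: 729 voxels (9×9×9)
after view 1 [z-axis, 50 of 81 cells solid] → remaining = 450
after view 2 [y-axis, 59 of 81 cells solid] → remaining = 330
after view 3 [x-axis, 57 of 81 cells solid] → remaining = 231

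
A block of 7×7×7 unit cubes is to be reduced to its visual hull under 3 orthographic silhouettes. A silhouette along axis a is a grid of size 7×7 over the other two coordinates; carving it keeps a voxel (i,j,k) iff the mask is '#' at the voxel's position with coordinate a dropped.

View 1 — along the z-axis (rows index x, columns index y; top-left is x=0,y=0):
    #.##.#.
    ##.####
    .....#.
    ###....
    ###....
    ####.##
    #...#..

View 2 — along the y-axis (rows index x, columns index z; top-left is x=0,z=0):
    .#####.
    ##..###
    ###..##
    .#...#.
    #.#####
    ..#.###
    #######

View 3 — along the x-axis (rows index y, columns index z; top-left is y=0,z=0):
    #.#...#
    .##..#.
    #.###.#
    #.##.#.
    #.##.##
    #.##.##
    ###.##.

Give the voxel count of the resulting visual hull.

|visual hull| = 65

start: 7×7×7 = 343 voxels
step 1: project along z, AND mask (25/49) → |grid| = 175
step 2: project along y, AND mask (34/49) → |grid| = 117
step 3: project along x, AND mask (30/49) → |grid| = 65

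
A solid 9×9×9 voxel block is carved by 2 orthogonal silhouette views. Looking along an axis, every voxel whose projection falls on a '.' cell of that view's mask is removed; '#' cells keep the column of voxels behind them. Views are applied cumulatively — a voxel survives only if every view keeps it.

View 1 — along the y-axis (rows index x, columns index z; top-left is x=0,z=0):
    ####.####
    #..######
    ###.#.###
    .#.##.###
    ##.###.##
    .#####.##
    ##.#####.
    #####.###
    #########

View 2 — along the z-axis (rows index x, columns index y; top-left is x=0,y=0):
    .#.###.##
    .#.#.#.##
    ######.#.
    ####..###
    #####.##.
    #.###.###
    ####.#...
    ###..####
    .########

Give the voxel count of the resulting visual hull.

initial block: 9^3 = 729
carve view 1 (along y, XZ-mask fill 66/81): 594 voxels remain
carve view 2 (along z, XY-mask fill 59/81): 435 voxels remain

435 voxels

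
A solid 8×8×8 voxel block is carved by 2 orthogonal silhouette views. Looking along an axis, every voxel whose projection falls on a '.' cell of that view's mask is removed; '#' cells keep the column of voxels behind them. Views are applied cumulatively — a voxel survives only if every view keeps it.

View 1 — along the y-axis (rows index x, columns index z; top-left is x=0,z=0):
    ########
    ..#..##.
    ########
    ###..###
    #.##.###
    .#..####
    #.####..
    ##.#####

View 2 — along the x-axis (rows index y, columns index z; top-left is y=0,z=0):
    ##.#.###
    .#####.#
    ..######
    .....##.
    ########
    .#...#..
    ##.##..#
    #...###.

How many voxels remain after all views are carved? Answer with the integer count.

238 voxels

full grid |V| = 512
[1] y-view keeps 48 columns → grid now 384
[2] x-view keeps 39 columns → grid now 238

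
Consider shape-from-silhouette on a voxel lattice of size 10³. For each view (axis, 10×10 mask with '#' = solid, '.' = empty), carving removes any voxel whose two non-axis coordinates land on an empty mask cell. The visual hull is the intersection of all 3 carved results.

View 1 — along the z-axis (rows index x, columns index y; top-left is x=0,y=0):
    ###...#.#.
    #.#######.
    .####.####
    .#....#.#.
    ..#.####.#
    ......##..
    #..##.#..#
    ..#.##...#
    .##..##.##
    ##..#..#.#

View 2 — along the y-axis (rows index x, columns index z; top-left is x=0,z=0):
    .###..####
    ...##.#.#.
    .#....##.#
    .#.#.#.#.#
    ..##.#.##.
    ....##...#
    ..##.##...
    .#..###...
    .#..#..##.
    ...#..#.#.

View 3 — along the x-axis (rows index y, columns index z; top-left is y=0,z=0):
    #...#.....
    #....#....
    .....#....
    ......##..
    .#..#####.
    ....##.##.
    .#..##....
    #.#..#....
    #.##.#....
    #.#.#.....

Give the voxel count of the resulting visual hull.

initial block: 10^3 = 1000
carve view 1 (along z, XY-mask fill 52/100): 520 voxels remain
carve view 2 (along y, XZ-mask fill 43/100): 225 voxels remain
carve view 3 (along x, YZ-mask fill 30/100): 58 voxels remain

|visual hull| = 58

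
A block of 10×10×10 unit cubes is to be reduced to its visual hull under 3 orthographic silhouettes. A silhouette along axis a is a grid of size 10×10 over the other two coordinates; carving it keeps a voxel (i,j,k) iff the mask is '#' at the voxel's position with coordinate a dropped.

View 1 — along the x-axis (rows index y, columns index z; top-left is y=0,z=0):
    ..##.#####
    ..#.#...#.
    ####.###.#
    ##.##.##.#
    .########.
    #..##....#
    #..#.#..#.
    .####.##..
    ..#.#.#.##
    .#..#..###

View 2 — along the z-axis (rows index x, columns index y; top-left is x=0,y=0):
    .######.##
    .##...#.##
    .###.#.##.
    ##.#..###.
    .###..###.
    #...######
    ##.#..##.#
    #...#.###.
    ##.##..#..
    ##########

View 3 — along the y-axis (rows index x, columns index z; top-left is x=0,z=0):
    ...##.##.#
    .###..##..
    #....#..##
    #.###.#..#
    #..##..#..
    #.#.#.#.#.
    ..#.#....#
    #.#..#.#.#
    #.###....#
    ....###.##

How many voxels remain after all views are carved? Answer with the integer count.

full grid |V| = 1000
step 1: project along x, AND mask (57/100) → |grid| = 570
step 2: project along z, AND mask (64/100) → |grid| = 356
step 3: project along y, AND mask (47/100) → |grid| = 167

167 voxels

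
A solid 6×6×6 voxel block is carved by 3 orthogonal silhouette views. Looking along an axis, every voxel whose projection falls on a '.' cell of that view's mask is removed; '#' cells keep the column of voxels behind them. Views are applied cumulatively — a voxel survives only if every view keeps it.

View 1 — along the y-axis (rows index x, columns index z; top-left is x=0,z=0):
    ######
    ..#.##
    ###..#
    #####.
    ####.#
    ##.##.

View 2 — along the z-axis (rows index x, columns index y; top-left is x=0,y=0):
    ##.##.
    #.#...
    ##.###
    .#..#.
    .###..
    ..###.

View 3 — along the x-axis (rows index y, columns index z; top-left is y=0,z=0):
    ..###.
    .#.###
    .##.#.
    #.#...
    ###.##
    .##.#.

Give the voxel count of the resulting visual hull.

initial block: 6^3 = 216
carve view 1 (along y, XZ-mask fill 27/36): 162 voxels remain
carve view 2 (along z, XY-mask fill 19/36): 87 voxels remain
carve view 3 (along x, YZ-mask fill 20/36): 49 voxels remain

49 voxels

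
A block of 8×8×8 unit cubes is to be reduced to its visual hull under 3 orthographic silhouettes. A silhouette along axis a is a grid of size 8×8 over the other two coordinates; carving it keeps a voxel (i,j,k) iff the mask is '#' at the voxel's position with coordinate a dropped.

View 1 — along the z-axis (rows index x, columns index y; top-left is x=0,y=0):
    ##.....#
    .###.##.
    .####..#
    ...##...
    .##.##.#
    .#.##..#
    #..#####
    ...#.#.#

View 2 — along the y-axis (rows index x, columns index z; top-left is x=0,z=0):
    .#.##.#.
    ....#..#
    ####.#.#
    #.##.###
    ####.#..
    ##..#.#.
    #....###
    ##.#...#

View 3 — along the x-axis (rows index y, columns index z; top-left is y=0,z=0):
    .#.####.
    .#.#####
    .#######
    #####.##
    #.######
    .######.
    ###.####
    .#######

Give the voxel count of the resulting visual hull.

start: 8×8×8 = 512 voxels
  1. axis=2 (XY plane), |mask|=33  ⇒  voxels=264
  2. axis=1 (XZ plane), |mask|=35  ⇒  voxels=141
  3. axis=0 (YZ plane), |mask|=52  ⇒  voxels=115

remaining voxels: 115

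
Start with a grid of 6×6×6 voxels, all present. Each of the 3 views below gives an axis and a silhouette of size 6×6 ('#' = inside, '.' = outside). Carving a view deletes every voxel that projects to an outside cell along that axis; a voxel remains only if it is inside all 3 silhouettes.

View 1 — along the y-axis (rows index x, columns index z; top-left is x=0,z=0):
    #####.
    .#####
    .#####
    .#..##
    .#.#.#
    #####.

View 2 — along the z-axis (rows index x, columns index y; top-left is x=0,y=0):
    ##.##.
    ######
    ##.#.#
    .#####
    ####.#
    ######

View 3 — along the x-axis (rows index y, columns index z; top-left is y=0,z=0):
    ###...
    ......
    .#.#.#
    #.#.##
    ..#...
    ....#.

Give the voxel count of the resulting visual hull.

remaining voxels: 43

full grid |V| = 216
after view 1 [y-axis, 26 of 36 cells solid] → remaining = 156
after view 2 [z-axis, 30 of 36 cells solid] → remaining = 130
after view 3 [x-axis, 12 of 36 cells solid] → remaining = 43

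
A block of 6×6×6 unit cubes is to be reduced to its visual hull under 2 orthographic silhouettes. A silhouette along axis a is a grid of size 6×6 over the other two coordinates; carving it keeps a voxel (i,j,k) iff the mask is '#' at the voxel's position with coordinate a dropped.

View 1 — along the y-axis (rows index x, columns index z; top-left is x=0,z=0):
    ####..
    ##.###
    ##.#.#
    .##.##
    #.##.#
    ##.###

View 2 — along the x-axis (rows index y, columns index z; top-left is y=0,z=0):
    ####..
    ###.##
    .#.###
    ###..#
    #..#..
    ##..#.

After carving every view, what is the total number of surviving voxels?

|visual hull| = 98

before carving: 216 voxels (6×6×6)
V1 y: intersect with XZ mask (26 set) -- 156 left
V2 x: intersect with YZ mask (22 set) -- 98 left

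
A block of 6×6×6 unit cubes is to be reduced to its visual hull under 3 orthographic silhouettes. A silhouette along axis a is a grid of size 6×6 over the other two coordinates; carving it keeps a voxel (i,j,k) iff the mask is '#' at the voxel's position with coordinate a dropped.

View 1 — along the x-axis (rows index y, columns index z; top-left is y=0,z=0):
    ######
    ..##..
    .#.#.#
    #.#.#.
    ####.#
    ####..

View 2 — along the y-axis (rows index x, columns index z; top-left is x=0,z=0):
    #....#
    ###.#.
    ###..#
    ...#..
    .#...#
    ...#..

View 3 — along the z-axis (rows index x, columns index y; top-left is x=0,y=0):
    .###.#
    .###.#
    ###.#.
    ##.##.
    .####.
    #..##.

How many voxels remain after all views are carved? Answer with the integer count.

full grid |V| = 216
after view 1 [x-axis, 23 of 36 cells solid] → remaining = 138
after view 2 [y-axis, 14 of 36 cells solid] → remaining = 55
after view 3 [z-axis, 23 of 36 cells solid] → remaining = 31

remaining voxels: 31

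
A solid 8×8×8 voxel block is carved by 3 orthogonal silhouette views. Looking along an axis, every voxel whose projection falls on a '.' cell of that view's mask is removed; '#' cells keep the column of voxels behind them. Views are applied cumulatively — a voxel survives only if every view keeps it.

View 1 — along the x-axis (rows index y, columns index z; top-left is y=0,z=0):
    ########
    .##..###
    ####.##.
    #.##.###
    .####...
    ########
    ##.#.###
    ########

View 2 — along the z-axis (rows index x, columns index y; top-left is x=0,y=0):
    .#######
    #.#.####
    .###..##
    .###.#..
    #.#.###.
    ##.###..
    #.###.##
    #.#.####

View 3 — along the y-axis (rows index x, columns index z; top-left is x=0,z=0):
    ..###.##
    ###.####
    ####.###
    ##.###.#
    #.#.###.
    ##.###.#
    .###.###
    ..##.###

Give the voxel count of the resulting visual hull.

full grid |V| = 512
V1 x: intersect with YZ mask (51 set) -- 408 left
V2 z: intersect with XY mask (44 set) -- 280 left
V3 y: intersect with XZ mask (47 set) -- 203 left

203 voxels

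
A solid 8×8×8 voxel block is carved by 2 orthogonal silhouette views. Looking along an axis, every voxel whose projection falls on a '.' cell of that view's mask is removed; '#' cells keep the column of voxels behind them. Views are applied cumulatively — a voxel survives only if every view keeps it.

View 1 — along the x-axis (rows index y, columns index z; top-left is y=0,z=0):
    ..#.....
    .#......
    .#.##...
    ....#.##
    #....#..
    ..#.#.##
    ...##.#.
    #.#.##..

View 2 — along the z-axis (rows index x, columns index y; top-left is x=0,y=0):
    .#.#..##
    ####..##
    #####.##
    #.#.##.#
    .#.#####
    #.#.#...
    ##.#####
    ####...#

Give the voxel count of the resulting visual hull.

|visual hull| = 110

initial block: 8^3 = 512
step 1: project along x, AND mask (21/64) → |grid| = 168
step 2: project along z, AND mask (43/64) → |grid| = 110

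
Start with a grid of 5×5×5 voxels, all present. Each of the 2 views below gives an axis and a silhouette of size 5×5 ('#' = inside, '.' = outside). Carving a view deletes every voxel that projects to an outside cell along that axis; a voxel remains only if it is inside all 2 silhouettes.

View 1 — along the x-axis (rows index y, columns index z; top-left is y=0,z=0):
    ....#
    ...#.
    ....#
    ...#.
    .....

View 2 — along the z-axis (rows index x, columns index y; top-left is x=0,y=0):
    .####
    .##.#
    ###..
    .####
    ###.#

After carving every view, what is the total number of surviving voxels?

|visual hull| = 14

before carving: 125 voxels (5×5×5)
after view 1 [x-axis, 4 of 25 cells solid] → remaining = 20
after view 2 [z-axis, 18 of 25 cells solid] → remaining = 14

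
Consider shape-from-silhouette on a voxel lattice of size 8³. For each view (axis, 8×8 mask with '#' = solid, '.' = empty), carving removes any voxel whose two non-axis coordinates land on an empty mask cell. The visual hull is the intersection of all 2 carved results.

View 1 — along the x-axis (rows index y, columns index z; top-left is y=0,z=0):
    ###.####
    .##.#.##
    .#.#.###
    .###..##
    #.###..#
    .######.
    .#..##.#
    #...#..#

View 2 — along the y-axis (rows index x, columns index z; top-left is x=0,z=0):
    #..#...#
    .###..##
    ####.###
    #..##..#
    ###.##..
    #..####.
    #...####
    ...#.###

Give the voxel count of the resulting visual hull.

initial block: 8^3 = 512
  1. axis=0 (YZ plane), |mask|=40  ⇒  voxels=320
  2. axis=1 (XZ plane), |mask|=38  ⇒  voxels=186

voxel count = 186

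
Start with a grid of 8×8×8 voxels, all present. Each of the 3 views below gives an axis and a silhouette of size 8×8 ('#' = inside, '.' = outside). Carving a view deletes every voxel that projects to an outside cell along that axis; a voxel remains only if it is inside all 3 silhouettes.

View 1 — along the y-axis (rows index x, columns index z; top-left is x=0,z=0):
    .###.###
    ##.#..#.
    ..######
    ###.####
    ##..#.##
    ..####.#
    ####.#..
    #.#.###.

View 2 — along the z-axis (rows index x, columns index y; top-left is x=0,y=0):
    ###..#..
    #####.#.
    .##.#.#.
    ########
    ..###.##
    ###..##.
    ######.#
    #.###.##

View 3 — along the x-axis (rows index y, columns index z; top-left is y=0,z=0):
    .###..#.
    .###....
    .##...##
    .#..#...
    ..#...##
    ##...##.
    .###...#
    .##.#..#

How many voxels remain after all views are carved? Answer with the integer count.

voxel count = 108

full grid |V| = 512
V1 y: intersect with XZ mask (43 set) -- 344 left
V2 z: intersect with XY mask (45 set) -- 243 left
V3 x: intersect with YZ mask (28 set) -- 108 left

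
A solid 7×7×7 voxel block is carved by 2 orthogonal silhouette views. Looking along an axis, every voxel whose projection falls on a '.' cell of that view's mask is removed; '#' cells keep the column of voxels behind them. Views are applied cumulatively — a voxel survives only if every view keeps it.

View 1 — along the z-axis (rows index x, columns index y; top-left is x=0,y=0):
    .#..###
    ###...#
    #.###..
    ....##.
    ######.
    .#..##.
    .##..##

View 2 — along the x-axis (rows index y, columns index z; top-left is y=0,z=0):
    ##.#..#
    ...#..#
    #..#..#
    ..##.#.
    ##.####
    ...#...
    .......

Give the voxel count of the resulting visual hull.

75 voxels

start: 7×7×7 = 343 voxels
[1] z-view keeps 27 columns → grid now 189
[2] x-view keeps 19 columns → grid now 75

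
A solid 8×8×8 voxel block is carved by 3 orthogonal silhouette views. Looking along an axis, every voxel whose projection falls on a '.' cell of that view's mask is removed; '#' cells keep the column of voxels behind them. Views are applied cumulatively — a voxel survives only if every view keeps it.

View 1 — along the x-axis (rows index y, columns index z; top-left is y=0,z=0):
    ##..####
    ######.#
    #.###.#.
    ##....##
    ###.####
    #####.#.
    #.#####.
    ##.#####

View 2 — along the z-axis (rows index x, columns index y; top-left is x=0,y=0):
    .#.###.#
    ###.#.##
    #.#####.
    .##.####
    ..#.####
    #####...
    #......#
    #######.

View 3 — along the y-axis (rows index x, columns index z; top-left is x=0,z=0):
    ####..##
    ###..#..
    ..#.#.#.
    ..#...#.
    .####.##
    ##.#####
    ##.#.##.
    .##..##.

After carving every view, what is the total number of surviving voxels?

remaining voxels: 146

full grid |V| = 512
carve view 1 (along x, YZ-mask fill 48/64): 384 voxels remain
carve view 2 (along z, XY-mask fill 42/64): 255 voxels remain
carve view 3 (along y, XZ-mask fill 37/64): 146 voxels remain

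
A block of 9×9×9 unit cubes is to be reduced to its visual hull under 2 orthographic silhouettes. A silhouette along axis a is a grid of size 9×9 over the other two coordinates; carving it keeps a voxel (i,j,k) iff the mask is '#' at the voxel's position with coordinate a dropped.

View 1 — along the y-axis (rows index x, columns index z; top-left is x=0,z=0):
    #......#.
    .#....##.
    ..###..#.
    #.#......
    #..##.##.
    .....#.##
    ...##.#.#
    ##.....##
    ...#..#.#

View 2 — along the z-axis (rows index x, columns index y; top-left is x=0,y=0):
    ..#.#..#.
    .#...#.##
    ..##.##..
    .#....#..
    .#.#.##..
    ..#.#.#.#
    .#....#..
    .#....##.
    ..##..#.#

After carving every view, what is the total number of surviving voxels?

|visual hull| = 102

full grid |V| = 729
step 1: project along y, AND mask (30/81) → |grid| = 270
step 2: project along z, AND mask (30/81) → |grid| = 102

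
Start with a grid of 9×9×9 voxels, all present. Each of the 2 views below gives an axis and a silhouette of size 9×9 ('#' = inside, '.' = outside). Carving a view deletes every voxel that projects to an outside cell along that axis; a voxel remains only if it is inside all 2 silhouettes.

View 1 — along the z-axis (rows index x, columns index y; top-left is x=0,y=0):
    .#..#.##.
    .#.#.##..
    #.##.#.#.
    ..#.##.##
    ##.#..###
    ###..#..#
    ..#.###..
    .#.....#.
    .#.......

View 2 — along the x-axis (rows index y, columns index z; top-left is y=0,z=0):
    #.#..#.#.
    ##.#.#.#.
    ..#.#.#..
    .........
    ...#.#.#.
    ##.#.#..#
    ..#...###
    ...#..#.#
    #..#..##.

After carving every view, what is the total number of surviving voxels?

remaining voxels: 131

before carving: 729 voxels (9×9×9)
V1 z: intersect with XY mask (36 set) -- 324 left
V2 x: intersect with YZ mask (31 set) -- 131 left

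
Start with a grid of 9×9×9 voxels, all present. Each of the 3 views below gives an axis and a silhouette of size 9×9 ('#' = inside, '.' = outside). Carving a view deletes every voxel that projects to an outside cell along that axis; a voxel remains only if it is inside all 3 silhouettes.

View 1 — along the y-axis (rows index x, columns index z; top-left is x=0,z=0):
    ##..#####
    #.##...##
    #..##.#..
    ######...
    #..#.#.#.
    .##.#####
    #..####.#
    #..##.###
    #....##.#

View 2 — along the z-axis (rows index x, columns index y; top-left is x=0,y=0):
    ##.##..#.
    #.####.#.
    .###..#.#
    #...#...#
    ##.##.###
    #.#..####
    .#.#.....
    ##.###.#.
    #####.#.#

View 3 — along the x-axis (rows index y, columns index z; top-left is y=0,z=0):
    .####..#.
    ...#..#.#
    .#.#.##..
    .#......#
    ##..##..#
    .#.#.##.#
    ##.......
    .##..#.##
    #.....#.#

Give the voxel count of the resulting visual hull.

initial block: 9^3 = 729
step 1: project along y, AND mask (49/81) → |grid| = 441
step 2: project along z, AND mask (47/81) → |grid| = 249
step 3: project along x, AND mask (34/81) → |grid| = 103

|visual hull| = 103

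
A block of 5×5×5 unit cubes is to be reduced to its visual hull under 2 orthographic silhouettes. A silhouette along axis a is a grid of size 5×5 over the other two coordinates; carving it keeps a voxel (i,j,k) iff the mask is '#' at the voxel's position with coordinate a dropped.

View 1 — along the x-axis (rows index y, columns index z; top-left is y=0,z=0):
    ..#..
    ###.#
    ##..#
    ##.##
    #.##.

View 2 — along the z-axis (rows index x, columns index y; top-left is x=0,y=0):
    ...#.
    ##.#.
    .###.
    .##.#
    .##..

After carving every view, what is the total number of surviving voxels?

initial block: 5^3 = 125
step 1: project along x, AND mask (15/25) → |grid| = 75
step 2: project along z, AND mask (12/25) → |grid| = 41

41 voxels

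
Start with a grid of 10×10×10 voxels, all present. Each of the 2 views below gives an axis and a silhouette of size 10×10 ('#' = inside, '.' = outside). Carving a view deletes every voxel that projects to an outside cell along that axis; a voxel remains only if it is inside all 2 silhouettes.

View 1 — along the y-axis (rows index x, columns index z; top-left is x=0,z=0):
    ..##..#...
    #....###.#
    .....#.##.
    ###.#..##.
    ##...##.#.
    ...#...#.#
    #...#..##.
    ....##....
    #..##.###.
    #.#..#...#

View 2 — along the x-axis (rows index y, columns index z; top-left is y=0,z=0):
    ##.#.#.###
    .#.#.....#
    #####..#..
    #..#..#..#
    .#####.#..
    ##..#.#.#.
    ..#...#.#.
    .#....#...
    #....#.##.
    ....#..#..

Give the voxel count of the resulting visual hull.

before carving: 1000 voxels (10×10×10)
carve view 1 (along y, XZ-mask fill 41/100): 410 voxels remain
carve view 2 (along x, YZ-mask fill 42/100): 172 voxels remain

|visual hull| = 172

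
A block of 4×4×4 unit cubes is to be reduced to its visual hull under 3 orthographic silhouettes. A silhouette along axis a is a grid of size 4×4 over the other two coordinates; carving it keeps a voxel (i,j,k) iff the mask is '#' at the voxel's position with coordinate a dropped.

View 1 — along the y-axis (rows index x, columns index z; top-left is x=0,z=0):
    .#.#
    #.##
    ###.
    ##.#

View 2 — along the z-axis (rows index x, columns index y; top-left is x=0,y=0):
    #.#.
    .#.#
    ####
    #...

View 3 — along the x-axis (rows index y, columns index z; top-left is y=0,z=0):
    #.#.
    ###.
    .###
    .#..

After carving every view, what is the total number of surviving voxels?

initial block: 4^3 = 64
V1 y: intersect with XZ mask (11 set) -- 44 left
V2 z: intersect with XY mask (9 set) -- 25 left
V3 x: intersect with YZ mask (9 set) -- 13 left

voxel count = 13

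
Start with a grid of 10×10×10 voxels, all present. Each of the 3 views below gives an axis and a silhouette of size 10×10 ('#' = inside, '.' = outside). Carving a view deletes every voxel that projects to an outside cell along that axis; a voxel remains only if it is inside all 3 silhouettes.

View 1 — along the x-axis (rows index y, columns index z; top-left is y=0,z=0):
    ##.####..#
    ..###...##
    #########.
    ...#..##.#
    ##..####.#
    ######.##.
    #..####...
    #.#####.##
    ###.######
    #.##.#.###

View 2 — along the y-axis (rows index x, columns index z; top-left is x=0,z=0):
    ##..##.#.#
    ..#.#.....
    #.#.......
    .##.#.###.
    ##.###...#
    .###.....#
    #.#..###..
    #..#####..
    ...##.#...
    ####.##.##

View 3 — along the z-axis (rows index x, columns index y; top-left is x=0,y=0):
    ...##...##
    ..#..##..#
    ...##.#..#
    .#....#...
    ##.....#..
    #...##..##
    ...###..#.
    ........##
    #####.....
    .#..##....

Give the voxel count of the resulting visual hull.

112 voxels

before carving: 1000 voxels (10×10×10)
step 1: project along x, AND mask (69/100) → |grid| = 690
step 2: project along y, AND mask (48/100) → |grid| = 336
step 3: project along z, AND mask (36/100) → |grid| = 112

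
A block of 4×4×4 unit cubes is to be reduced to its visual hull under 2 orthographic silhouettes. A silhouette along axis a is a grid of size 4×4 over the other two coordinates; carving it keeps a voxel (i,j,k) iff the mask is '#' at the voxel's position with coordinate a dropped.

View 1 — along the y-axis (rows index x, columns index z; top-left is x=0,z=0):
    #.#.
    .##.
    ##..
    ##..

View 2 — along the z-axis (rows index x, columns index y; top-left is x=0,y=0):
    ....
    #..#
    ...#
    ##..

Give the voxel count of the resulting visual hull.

remaining voxels: 10

initial block: 4^3 = 64
after view 1 [y-axis, 8 of 16 cells solid] → remaining = 32
after view 2 [z-axis, 5 of 16 cells solid] → remaining = 10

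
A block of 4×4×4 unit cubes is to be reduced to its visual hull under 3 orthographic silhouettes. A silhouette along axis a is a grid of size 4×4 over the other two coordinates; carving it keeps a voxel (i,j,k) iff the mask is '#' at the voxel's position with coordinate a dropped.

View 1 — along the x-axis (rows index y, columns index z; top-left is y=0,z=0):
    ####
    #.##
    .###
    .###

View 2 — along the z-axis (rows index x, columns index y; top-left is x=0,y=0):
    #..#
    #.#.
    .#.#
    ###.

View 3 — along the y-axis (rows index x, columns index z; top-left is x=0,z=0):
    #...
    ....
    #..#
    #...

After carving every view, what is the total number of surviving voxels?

remaining voxels: 6

initial block: 4^3 = 64
step 1: project along x, AND mask (13/16) → |grid| = 52
step 2: project along z, AND mask (9/16) → |grid| = 30
step 3: project along y, AND mask (4/16) → |grid| = 6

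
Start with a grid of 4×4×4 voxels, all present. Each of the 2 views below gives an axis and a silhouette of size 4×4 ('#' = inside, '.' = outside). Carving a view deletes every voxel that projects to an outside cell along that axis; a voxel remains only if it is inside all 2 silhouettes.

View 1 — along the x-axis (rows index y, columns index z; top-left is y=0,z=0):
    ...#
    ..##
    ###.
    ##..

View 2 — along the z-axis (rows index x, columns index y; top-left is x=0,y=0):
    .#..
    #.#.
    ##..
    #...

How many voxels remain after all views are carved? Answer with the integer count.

initial block: 4^3 = 64
carve view 1 (along x, YZ-mask fill 8/16): 32 voxels remain
carve view 2 (along z, XY-mask fill 6/16): 10 voxels remain

remaining voxels: 10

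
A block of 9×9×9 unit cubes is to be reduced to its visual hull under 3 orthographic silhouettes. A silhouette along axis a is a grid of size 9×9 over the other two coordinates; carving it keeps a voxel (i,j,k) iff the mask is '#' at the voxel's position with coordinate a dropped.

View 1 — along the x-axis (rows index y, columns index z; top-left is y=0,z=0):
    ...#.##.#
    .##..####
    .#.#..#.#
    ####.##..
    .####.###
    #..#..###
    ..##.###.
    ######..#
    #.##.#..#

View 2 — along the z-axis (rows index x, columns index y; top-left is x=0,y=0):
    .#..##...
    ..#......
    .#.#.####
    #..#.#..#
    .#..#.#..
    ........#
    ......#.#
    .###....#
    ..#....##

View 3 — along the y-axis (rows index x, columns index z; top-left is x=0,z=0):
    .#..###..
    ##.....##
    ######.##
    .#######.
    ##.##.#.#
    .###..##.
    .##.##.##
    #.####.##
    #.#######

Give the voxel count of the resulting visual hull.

start: 9×9×9 = 729 voxels
step 1: project along x, AND mask (49/81) → |grid| = 441
step 2: project along z, AND mask (27/81) → |grid| = 146
step 3: project along y, AND mask (55/81) → |grid| = 100

|visual hull| = 100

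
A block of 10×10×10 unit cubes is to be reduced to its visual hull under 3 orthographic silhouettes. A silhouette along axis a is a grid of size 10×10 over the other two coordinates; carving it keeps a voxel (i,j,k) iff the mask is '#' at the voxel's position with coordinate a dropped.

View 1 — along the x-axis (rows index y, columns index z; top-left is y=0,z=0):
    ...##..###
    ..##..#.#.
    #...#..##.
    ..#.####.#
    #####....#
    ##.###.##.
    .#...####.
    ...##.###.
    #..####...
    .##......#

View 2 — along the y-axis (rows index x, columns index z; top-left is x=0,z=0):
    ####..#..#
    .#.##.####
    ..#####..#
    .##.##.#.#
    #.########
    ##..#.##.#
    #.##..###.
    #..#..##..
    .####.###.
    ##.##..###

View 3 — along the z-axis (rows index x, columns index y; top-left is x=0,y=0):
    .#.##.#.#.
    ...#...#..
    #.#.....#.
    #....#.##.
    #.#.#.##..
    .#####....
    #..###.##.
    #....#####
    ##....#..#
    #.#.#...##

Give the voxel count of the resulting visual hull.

initial block: 10^3 = 1000
[1] x-view keeps 50 columns → grid now 500
[2] y-view keeps 64 columns → grid now 327
[3] z-view keeps 45 columns → grid now 149

149 voxels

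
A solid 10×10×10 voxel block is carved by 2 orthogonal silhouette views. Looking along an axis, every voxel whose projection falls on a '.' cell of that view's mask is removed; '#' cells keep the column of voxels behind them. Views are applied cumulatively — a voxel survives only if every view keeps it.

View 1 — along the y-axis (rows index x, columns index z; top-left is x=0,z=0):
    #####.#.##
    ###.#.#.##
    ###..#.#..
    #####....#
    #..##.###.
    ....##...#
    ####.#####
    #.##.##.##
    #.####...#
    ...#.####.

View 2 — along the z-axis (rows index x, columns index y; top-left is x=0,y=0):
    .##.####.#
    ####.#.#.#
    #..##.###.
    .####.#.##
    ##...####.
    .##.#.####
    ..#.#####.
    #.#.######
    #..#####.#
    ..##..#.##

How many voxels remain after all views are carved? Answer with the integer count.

before carving: 1000 voxels (10×10×10)
V1 y: intersect with XZ mask (62 set) -- 620 left
V2 z: intersect with XY mask (66 set) -- 411 left

411 voxels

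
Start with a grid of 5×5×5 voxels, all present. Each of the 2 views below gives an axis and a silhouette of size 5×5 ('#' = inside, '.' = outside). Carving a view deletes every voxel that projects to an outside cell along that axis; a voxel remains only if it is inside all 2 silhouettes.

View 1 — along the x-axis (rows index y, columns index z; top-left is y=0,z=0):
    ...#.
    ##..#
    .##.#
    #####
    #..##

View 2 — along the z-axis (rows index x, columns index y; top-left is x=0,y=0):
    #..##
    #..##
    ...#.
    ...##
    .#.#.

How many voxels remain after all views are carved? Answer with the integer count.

39 voxels

start: 5×5×5 = 125 voxels
[1] x-view keeps 15 columns → grid now 75
[2] z-view keeps 11 columns → grid now 39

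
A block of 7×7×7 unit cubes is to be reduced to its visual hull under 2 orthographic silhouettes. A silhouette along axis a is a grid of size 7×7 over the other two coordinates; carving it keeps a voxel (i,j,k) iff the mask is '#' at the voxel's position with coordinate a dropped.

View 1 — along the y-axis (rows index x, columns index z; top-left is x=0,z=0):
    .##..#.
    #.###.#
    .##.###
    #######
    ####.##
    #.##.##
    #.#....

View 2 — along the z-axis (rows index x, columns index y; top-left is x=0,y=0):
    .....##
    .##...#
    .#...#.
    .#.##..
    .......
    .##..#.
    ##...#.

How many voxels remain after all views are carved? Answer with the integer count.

start: 7×7×7 = 343 voxels
carve view 1 (along y, XZ-mask fill 33/49): 231 voxels remain
carve view 2 (along z, XY-mask fill 16/49): 73 voxels remain

73 voxels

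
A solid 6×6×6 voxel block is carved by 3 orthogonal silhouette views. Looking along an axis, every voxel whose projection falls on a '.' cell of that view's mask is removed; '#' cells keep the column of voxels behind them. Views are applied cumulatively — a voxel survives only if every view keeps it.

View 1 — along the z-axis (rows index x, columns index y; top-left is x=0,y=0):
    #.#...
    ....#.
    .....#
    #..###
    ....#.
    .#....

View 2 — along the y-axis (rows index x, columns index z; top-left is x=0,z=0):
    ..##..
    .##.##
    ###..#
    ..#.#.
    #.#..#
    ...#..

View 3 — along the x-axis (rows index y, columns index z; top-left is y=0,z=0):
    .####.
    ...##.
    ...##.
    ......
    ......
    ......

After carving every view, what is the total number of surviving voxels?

remaining voxels: 6

full grid |V| = 216
[1] z-view keeps 10 columns → grid now 60
[2] y-view keeps 16 columns → grid now 24
[3] x-view keeps 8 columns → grid now 6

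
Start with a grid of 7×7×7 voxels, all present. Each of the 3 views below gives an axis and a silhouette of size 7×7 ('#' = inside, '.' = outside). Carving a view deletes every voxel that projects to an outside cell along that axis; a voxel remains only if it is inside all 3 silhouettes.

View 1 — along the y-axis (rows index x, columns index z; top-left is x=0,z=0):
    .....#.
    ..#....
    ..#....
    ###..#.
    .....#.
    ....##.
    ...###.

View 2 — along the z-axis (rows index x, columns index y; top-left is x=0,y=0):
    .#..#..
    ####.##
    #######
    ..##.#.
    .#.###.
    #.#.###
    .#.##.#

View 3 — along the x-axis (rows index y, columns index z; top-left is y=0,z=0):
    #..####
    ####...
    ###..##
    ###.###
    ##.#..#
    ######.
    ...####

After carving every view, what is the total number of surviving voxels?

|visual hull| = 36

full grid |V| = 343
carve view 1 (along y, XZ-mask fill 13/49): 91 voxels remain
carve view 2 (along z, XY-mask fill 31/49): 53 voxels remain
carve view 3 (along x, YZ-mask fill 34/49): 36 voxels remain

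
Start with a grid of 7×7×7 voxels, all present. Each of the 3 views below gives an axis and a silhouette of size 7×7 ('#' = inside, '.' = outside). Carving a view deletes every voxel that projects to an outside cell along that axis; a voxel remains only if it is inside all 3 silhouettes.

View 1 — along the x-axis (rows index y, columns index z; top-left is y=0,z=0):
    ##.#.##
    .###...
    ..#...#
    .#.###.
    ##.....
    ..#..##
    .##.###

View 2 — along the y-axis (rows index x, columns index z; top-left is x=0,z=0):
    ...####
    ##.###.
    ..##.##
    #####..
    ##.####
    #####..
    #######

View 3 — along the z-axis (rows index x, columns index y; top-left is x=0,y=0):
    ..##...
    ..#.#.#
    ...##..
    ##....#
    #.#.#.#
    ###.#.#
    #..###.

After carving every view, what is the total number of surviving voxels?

initial block: 7^3 = 343
  1. axis=0 (YZ plane), |mask|=24  ⇒  voxels=168
  2. axis=1 (XZ plane), |mask|=36  ⇒  voxels=120
  3. axis=2 (XY plane), |mask|=23  ⇒  voxels=58

58 voxels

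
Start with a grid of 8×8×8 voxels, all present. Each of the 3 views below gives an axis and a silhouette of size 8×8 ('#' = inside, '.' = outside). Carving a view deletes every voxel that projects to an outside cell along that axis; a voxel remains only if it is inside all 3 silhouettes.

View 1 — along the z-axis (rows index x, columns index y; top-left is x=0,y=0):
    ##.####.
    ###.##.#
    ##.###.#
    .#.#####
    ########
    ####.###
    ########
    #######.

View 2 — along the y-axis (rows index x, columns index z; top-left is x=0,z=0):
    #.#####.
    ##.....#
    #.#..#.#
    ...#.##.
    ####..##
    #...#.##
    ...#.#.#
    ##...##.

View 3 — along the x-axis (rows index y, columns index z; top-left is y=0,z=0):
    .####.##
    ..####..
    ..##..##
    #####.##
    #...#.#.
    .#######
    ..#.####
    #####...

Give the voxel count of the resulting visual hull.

initial block: 8^3 = 512
carve view 1 (along z, XY-mask fill 54/64): 432 voxels remain
carve view 2 (along y, XZ-mask fill 33/64): 224 voxels remain
carve view 3 (along x, YZ-mask fill 41/64): 134 voxels remain

voxel count = 134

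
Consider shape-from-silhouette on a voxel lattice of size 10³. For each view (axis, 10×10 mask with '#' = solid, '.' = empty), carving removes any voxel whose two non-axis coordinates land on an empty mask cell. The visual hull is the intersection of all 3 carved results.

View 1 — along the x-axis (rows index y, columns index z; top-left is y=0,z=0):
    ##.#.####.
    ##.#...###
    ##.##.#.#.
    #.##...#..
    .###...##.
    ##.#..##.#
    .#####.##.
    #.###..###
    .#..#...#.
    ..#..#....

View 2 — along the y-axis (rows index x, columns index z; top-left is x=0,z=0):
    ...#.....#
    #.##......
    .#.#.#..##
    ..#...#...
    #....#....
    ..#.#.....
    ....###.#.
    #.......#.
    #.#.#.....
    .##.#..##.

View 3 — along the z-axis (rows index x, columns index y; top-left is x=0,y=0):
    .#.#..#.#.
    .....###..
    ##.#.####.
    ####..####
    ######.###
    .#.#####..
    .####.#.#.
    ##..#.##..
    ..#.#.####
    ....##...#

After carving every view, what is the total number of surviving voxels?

start: 10×10×10 = 1000 voxels
V1 x: intersect with YZ mask (53 set) -- 530 left
V2 y: intersect with XZ mask (30 set) -- 159 left
V3 z: intersect with XY mask (57 set) -- 87 left

87 voxels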